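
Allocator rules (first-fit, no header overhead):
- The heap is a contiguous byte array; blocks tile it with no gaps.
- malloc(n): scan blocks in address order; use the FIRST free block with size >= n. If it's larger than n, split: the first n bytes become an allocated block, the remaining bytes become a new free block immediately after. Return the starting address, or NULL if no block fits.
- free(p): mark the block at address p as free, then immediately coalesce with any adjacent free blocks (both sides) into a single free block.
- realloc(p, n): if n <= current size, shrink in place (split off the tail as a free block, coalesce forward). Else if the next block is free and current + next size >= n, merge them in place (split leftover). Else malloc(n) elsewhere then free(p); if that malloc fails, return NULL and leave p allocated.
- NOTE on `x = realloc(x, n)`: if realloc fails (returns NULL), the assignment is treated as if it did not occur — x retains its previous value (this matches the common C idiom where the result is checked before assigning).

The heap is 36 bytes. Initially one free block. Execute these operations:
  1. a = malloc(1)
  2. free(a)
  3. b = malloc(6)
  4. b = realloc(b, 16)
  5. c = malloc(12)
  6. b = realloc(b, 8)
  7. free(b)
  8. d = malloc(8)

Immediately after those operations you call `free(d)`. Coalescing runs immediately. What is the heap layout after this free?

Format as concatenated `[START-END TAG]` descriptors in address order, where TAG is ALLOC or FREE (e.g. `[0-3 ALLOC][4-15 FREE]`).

Op 1: a = malloc(1) -> a = 0; heap: [0-0 ALLOC][1-35 FREE]
Op 2: free(a) -> (freed a); heap: [0-35 FREE]
Op 3: b = malloc(6) -> b = 0; heap: [0-5 ALLOC][6-35 FREE]
Op 4: b = realloc(b, 16) -> b = 0; heap: [0-15 ALLOC][16-35 FREE]
Op 5: c = malloc(12) -> c = 16; heap: [0-15 ALLOC][16-27 ALLOC][28-35 FREE]
Op 6: b = realloc(b, 8) -> b = 0; heap: [0-7 ALLOC][8-15 FREE][16-27 ALLOC][28-35 FREE]
Op 7: free(b) -> (freed b); heap: [0-15 FREE][16-27 ALLOC][28-35 FREE]
Op 8: d = malloc(8) -> d = 0; heap: [0-7 ALLOC][8-15 FREE][16-27 ALLOC][28-35 FREE]
free(d): d = 0 -> block [0-7 ALLOC]; mark free, coalesce with adjacent free neighbors -> [0-15 FREE][16-27 ALLOC][28-35 FREE]

Answer: [0-15 FREE][16-27 ALLOC][28-35 FREE]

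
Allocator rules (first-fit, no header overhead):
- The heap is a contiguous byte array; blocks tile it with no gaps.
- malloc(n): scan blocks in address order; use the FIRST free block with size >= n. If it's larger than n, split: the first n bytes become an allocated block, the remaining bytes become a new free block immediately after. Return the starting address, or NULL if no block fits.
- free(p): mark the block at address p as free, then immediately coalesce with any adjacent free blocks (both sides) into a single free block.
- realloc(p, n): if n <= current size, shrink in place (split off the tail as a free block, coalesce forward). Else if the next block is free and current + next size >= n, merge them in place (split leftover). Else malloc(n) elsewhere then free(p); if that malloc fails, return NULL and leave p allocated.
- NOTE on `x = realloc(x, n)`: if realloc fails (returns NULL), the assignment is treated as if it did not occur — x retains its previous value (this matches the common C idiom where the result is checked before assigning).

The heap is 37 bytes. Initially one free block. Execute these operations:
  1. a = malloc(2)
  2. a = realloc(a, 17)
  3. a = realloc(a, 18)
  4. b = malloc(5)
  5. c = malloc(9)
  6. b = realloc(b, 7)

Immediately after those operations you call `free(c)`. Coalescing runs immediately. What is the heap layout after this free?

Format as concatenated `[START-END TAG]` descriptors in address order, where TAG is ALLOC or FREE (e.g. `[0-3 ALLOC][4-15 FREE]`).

Answer: [0-17 ALLOC][18-22 ALLOC][23-36 FREE]

Derivation:
Op 1: a = malloc(2) -> a = 0; heap: [0-1 ALLOC][2-36 FREE]
Op 2: a = realloc(a, 17) -> a = 0; heap: [0-16 ALLOC][17-36 FREE]
Op 3: a = realloc(a, 18) -> a = 0; heap: [0-17 ALLOC][18-36 FREE]
Op 4: b = malloc(5) -> b = 18; heap: [0-17 ALLOC][18-22 ALLOC][23-36 FREE]
Op 5: c = malloc(9) -> c = 23; heap: [0-17 ALLOC][18-22 ALLOC][23-31 ALLOC][32-36 FREE]
Op 6: b = realloc(b, 7) -> NULL (b unchanged); heap: [0-17 ALLOC][18-22 ALLOC][23-31 ALLOC][32-36 FREE]
free(c): c = 23 -> block [23-31 ALLOC]; mark free, coalesce with adjacent free neighbors -> [0-17 ALLOC][18-22 ALLOC][23-36 FREE]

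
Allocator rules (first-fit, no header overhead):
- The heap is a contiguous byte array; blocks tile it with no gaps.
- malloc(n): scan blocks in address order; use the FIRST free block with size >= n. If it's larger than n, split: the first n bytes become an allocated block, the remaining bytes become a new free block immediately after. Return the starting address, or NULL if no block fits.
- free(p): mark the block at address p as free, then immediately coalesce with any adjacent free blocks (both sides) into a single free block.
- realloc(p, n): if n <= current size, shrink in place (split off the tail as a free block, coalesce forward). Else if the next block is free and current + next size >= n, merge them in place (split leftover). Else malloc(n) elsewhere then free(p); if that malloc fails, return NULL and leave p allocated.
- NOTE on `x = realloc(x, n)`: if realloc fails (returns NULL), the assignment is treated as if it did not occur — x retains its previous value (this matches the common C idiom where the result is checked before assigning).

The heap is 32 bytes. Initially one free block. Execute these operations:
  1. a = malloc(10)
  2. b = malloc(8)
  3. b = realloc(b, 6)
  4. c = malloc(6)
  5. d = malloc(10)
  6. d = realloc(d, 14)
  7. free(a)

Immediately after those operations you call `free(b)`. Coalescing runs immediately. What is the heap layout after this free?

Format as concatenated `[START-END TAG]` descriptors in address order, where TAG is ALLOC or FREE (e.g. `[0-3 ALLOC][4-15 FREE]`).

Op 1: a = malloc(10) -> a = 0; heap: [0-9 ALLOC][10-31 FREE]
Op 2: b = malloc(8) -> b = 10; heap: [0-9 ALLOC][10-17 ALLOC][18-31 FREE]
Op 3: b = realloc(b, 6) -> b = 10; heap: [0-9 ALLOC][10-15 ALLOC][16-31 FREE]
Op 4: c = malloc(6) -> c = 16; heap: [0-9 ALLOC][10-15 ALLOC][16-21 ALLOC][22-31 FREE]
Op 5: d = malloc(10) -> d = 22; heap: [0-9 ALLOC][10-15 ALLOC][16-21 ALLOC][22-31 ALLOC]
Op 6: d = realloc(d, 14) -> NULL (d unchanged); heap: [0-9 ALLOC][10-15 ALLOC][16-21 ALLOC][22-31 ALLOC]
Op 7: free(a) -> (freed a); heap: [0-9 FREE][10-15 ALLOC][16-21 ALLOC][22-31 ALLOC]
free(b): b = 10 -> block [10-15 ALLOC]; mark free, coalesce with adjacent free neighbors -> [0-15 FREE][16-21 ALLOC][22-31 ALLOC]

Answer: [0-15 FREE][16-21 ALLOC][22-31 ALLOC]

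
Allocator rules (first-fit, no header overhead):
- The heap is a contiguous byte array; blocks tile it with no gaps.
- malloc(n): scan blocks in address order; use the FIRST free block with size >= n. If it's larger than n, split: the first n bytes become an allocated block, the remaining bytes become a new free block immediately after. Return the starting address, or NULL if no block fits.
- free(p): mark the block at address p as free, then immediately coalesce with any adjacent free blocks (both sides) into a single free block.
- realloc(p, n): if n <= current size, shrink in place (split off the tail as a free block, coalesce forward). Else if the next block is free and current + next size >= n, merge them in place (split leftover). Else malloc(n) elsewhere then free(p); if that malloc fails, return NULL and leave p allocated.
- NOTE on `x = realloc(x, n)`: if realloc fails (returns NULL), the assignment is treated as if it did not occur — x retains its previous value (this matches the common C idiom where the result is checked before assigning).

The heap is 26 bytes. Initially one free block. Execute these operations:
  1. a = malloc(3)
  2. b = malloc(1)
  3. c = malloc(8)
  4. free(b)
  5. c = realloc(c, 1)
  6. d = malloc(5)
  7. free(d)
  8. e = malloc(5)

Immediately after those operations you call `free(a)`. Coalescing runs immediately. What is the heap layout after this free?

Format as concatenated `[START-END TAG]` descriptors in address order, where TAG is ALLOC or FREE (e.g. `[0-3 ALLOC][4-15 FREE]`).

Answer: [0-3 FREE][4-4 ALLOC][5-9 ALLOC][10-25 FREE]

Derivation:
Op 1: a = malloc(3) -> a = 0; heap: [0-2 ALLOC][3-25 FREE]
Op 2: b = malloc(1) -> b = 3; heap: [0-2 ALLOC][3-3 ALLOC][4-25 FREE]
Op 3: c = malloc(8) -> c = 4; heap: [0-2 ALLOC][3-3 ALLOC][4-11 ALLOC][12-25 FREE]
Op 4: free(b) -> (freed b); heap: [0-2 ALLOC][3-3 FREE][4-11 ALLOC][12-25 FREE]
Op 5: c = realloc(c, 1) -> c = 4; heap: [0-2 ALLOC][3-3 FREE][4-4 ALLOC][5-25 FREE]
Op 6: d = malloc(5) -> d = 5; heap: [0-2 ALLOC][3-3 FREE][4-4 ALLOC][5-9 ALLOC][10-25 FREE]
Op 7: free(d) -> (freed d); heap: [0-2 ALLOC][3-3 FREE][4-4 ALLOC][5-25 FREE]
Op 8: e = malloc(5) -> e = 5; heap: [0-2 ALLOC][3-3 FREE][4-4 ALLOC][5-9 ALLOC][10-25 FREE]
free(a): a = 0 -> block [0-2 ALLOC]; mark free, coalesce with adjacent free neighbors -> [0-3 FREE][4-4 ALLOC][5-9 ALLOC][10-25 FREE]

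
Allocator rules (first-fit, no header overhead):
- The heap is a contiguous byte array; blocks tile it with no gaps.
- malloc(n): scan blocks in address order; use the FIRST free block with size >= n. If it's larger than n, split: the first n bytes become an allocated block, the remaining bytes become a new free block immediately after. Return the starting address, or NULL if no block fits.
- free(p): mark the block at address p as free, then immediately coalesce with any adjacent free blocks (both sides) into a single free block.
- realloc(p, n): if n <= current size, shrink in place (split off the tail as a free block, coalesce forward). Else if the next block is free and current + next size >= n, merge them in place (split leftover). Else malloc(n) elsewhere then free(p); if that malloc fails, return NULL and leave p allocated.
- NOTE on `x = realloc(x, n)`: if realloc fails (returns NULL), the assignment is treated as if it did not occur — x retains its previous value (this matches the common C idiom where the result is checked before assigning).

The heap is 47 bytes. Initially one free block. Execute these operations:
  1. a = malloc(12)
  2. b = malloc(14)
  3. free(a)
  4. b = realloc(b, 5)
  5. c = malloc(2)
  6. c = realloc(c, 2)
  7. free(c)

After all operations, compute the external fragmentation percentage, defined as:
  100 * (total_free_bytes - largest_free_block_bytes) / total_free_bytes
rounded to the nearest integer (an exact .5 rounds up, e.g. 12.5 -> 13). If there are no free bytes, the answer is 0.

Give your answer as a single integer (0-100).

Op 1: a = malloc(12) -> a = 0; heap: [0-11 ALLOC][12-46 FREE]
Op 2: b = malloc(14) -> b = 12; heap: [0-11 ALLOC][12-25 ALLOC][26-46 FREE]
Op 3: free(a) -> (freed a); heap: [0-11 FREE][12-25 ALLOC][26-46 FREE]
Op 4: b = realloc(b, 5) -> b = 12; heap: [0-11 FREE][12-16 ALLOC][17-46 FREE]
Op 5: c = malloc(2) -> c = 0; heap: [0-1 ALLOC][2-11 FREE][12-16 ALLOC][17-46 FREE]
Op 6: c = realloc(c, 2) -> c = 0; heap: [0-1 ALLOC][2-11 FREE][12-16 ALLOC][17-46 FREE]
Op 7: free(c) -> (freed c); heap: [0-11 FREE][12-16 ALLOC][17-46 FREE]
Free blocks: [12 30] total_free=42 largest=30 -> 100*(42-30)/42 = 1200/42 ≈ 28.571 -> rounds to 29

Answer: 29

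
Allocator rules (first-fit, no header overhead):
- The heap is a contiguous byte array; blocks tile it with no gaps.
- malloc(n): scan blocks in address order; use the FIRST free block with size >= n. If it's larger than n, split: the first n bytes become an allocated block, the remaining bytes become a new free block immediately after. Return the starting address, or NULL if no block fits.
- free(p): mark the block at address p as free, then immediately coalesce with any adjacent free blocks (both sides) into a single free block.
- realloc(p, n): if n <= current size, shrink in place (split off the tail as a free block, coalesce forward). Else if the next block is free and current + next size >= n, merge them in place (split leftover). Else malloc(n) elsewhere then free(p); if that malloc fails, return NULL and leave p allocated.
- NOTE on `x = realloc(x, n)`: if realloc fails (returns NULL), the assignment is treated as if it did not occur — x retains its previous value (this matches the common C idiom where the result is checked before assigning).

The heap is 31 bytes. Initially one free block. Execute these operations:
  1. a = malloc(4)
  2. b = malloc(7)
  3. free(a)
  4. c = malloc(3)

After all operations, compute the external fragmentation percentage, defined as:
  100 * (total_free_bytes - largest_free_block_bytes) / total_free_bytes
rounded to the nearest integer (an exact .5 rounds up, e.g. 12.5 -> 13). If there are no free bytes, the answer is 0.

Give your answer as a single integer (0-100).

Op 1: a = malloc(4) -> a = 0; heap: [0-3 ALLOC][4-30 FREE]
Op 2: b = malloc(7) -> b = 4; heap: [0-3 ALLOC][4-10 ALLOC][11-30 FREE]
Op 3: free(a) -> (freed a); heap: [0-3 FREE][4-10 ALLOC][11-30 FREE]
Op 4: c = malloc(3) -> c = 0; heap: [0-2 ALLOC][3-3 FREE][4-10 ALLOC][11-30 FREE]
Free blocks: [1 20] total_free=21 largest=20 -> 100*(21-20)/21 = 100/21 ≈ 4.762 -> rounds to 5

Answer: 5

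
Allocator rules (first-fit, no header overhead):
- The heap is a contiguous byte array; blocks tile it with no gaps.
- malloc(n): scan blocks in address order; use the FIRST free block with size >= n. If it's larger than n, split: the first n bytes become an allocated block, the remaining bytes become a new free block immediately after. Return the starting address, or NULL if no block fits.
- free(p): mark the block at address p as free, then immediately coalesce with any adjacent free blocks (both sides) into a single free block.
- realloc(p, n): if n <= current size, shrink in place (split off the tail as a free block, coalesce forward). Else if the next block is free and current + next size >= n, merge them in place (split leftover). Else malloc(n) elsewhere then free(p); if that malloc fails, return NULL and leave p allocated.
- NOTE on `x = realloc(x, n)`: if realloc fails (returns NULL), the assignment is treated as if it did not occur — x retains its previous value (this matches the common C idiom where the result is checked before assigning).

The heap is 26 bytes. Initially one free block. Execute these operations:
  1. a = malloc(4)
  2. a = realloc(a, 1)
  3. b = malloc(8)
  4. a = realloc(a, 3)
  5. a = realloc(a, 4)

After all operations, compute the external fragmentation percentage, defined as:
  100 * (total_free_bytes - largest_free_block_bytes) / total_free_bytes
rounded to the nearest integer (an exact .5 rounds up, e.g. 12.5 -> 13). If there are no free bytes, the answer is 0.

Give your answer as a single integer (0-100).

Answer: 7

Derivation:
Op 1: a = malloc(4) -> a = 0; heap: [0-3 ALLOC][4-25 FREE]
Op 2: a = realloc(a, 1) -> a = 0; heap: [0-0 ALLOC][1-25 FREE]
Op 3: b = malloc(8) -> b = 1; heap: [0-0 ALLOC][1-8 ALLOC][9-25 FREE]
Op 4: a = realloc(a, 3) -> a = 9; heap: [0-0 FREE][1-8 ALLOC][9-11 ALLOC][12-25 FREE]
Op 5: a = realloc(a, 4) -> a = 9; heap: [0-0 FREE][1-8 ALLOC][9-12 ALLOC][13-25 FREE]
Free blocks: [1 13] total_free=14 largest=13 -> 100*(14-13)/14 = 100/14 ≈ 7.143 -> rounds to 7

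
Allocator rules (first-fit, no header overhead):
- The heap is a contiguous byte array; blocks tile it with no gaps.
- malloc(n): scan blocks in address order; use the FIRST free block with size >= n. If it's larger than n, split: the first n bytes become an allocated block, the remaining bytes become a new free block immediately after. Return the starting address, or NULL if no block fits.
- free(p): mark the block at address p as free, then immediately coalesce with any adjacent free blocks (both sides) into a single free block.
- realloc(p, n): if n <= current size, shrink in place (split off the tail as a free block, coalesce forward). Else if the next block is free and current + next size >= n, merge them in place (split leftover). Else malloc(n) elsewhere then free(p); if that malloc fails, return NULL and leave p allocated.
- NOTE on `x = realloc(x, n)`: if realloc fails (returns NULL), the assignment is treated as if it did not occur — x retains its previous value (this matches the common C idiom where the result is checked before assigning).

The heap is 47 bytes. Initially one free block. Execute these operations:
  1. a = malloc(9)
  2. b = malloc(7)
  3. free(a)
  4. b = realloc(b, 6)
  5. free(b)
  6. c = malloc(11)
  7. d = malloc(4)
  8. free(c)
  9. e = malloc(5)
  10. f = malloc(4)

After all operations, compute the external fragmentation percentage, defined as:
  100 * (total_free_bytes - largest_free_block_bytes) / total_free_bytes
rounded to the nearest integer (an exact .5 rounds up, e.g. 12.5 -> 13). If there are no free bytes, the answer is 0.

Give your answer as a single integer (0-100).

Op 1: a = malloc(9) -> a = 0; heap: [0-8 ALLOC][9-46 FREE]
Op 2: b = malloc(7) -> b = 9; heap: [0-8 ALLOC][9-15 ALLOC][16-46 FREE]
Op 3: free(a) -> (freed a); heap: [0-8 FREE][9-15 ALLOC][16-46 FREE]
Op 4: b = realloc(b, 6) -> b = 9; heap: [0-8 FREE][9-14 ALLOC][15-46 FREE]
Op 5: free(b) -> (freed b); heap: [0-46 FREE]
Op 6: c = malloc(11) -> c = 0; heap: [0-10 ALLOC][11-46 FREE]
Op 7: d = malloc(4) -> d = 11; heap: [0-10 ALLOC][11-14 ALLOC][15-46 FREE]
Op 8: free(c) -> (freed c); heap: [0-10 FREE][11-14 ALLOC][15-46 FREE]
Op 9: e = malloc(5) -> e = 0; heap: [0-4 ALLOC][5-10 FREE][11-14 ALLOC][15-46 FREE]
Op 10: f = malloc(4) -> f = 5; heap: [0-4 ALLOC][5-8 ALLOC][9-10 FREE][11-14 ALLOC][15-46 FREE]
Free blocks: [2 32] total_free=34 largest=32 -> 100*(34-32)/34 = 200/34 ≈ 5.882 -> rounds to 6

Answer: 6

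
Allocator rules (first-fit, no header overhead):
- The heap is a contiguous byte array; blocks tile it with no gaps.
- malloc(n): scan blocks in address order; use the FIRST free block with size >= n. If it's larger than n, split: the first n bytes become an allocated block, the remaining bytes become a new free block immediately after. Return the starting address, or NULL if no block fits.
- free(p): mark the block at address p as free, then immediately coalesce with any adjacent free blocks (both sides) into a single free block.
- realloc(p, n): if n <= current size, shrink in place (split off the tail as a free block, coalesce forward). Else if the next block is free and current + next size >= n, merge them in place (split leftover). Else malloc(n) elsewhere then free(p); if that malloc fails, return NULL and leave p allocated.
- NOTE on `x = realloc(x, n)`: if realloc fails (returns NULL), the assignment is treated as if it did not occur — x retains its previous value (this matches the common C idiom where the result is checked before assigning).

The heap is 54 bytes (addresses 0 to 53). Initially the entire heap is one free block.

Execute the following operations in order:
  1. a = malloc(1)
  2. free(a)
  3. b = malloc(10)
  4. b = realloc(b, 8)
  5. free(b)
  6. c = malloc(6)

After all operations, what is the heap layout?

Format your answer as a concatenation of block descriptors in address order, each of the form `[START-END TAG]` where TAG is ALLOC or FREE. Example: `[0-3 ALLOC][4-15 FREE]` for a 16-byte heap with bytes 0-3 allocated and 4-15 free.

Answer: [0-5 ALLOC][6-53 FREE]

Derivation:
Op 1: a = malloc(1) -> a = 0; heap: [0-0 ALLOC][1-53 FREE]
Op 2: free(a) -> (freed a); heap: [0-53 FREE]
Op 3: b = malloc(10) -> b = 0; heap: [0-9 ALLOC][10-53 FREE]
Op 4: b = realloc(b, 8) -> b = 0; heap: [0-7 ALLOC][8-53 FREE]
Op 5: free(b) -> (freed b); heap: [0-53 FREE]
Op 6: c = malloc(6) -> c = 0; heap: [0-5 ALLOC][6-53 FREE]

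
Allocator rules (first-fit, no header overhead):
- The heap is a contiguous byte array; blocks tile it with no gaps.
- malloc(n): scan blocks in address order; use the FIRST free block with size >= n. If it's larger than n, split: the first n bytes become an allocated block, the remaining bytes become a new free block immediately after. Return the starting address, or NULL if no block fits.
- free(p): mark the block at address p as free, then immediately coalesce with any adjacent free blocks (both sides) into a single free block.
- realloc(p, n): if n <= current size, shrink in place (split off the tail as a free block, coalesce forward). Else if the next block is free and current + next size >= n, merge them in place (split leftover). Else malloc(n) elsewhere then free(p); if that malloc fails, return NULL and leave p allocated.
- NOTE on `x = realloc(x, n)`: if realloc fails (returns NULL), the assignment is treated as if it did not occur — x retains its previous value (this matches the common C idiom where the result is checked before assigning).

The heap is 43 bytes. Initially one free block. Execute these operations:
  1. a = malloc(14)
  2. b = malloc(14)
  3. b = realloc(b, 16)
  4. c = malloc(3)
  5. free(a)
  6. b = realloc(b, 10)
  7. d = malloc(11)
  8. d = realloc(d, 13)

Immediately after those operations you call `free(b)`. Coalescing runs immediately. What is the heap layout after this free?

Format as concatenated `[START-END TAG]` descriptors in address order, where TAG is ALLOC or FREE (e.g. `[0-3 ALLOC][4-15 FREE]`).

Op 1: a = malloc(14) -> a = 0; heap: [0-13 ALLOC][14-42 FREE]
Op 2: b = malloc(14) -> b = 14; heap: [0-13 ALLOC][14-27 ALLOC][28-42 FREE]
Op 3: b = realloc(b, 16) -> b = 14; heap: [0-13 ALLOC][14-29 ALLOC][30-42 FREE]
Op 4: c = malloc(3) -> c = 30; heap: [0-13 ALLOC][14-29 ALLOC][30-32 ALLOC][33-42 FREE]
Op 5: free(a) -> (freed a); heap: [0-13 FREE][14-29 ALLOC][30-32 ALLOC][33-42 FREE]
Op 6: b = realloc(b, 10) -> b = 14; heap: [0-13 FREE][14-23 ALLOC][24-29 FREE][30-32 ALLOC][33-42 FREE]
Op 7: d = malloc(11) -> d = 0; heap: [0-10 ALLOC][11-13 FREE][14-23 ALLOC][24-29 FREE][30-32 ALLOC][33-42 FREE]
Op 8: d = realloc(d, 13) -> d = 0; heap: [0-12 ALLOC][13-13 FREE][14-23 ALLOC][24-29 FREE][30-32 ALLOC][33-42 FREE]
free(b): b = 14 -> block [14-23 ALLOC]; mark free, coalesce with adjacent free neighbors -> [0-12 ALLOC][13-29 FREE][30-32 ALLOC][33-42 FREE]

Answer: [0-12 ALLOC][13-29 FREE][30-32 ALLOC][33-42 FREE]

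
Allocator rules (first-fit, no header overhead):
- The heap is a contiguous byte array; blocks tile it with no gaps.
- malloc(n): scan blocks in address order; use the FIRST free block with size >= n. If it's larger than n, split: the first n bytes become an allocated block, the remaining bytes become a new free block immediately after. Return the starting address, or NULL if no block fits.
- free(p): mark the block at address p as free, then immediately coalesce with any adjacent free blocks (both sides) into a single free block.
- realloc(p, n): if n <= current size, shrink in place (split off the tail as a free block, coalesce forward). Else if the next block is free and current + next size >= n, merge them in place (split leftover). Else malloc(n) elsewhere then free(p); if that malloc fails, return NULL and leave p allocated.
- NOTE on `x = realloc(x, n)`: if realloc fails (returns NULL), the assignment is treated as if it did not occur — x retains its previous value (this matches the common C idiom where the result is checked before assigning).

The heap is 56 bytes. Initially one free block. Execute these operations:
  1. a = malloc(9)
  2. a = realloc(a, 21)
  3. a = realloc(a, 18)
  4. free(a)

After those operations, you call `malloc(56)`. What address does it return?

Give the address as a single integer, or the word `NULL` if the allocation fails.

Op 1: a = malloc(9) -> a = 0; heap: [0-8 ALLOC][9-55 FREE]
Op 2: a = realloc(a, 21) -> a = 0; heap: [0-20 ALLOC][21-55 FREE]
Op 3: a = realloc(a, 18) -> a = 0; heap: [0-17 ALLOC][18-55 FREE]
Op 4: free(a) -> (freed a); heap: [0-55 FREE]
malloc(56): first-fit scan over [0-55 FREE] -> 0

Answer: 0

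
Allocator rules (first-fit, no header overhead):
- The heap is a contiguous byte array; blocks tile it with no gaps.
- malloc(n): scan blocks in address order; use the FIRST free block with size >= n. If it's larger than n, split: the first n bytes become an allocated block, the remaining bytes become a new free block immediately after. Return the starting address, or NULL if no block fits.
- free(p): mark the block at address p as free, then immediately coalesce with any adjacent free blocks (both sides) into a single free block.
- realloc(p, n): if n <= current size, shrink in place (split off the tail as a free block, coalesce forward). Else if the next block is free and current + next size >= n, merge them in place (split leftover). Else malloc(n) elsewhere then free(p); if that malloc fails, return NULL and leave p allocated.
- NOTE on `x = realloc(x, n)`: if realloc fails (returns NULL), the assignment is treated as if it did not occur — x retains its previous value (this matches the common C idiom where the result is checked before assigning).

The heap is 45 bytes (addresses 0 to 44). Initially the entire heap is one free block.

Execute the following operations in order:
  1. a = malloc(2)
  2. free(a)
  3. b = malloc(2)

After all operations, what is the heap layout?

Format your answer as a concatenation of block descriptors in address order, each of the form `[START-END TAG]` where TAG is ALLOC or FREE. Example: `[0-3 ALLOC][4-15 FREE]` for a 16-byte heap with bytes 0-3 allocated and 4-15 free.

Answer: [0-1 ALLOC][2-44 FREE]

Derivation:
Op 1: a = malloc(2) -> a = 0; heap: [0-1 ALLOC][2-44 FREE]
Op 2: free(a) -> (freed a); heap: [0-44 FREE]
Op 3: b = malloc(2) -> b = 0; heap: [0-1 ALLOC][2-44 FREE]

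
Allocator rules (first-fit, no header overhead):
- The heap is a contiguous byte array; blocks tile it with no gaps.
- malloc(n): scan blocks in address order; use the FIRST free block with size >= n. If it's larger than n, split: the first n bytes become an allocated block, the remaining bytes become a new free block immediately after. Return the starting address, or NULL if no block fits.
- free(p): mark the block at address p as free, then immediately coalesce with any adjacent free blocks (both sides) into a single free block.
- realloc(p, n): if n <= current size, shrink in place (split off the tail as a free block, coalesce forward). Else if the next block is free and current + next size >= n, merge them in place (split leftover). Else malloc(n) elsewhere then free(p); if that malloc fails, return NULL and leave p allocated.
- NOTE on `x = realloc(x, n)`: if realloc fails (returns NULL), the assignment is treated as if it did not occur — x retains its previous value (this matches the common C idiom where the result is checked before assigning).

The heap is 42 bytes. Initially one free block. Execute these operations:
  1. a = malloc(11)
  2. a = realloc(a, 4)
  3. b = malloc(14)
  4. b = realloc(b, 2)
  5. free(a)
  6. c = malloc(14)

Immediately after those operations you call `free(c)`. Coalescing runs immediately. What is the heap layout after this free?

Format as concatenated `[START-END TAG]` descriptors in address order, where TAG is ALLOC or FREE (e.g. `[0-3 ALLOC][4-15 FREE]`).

Answer: [0-3 FREE][4-5 ALLOC][6-41 FREE]

Derivation:
Op 1: a = malloc(11) -> a = 0; heap: [0-10 ALLOC][11-41 FREE]
Op 2: a = realloc(a, 4) -> a = 0; heap: [0-3 ALLOC][4-41 FREE]
Op 3: b = malloc(14) -> b = 4; heap: [0-3 ALLOC][4-17 ALLOC][18-41 FREE]
Op 4: b = realloc(b, 2) -> b = 4; heap: [0-3 ALLOC][4-5 ALLOC][6-41 FREE]
Op 5: free(a) -> (freed a); heap: [0-3 FREE][4-5 ALLOC][6-41 FREE]
Op 6: c = malloc(14) -> c = 6; heap: [0-3 FREE][4-5 ALLOC][6-19 ALLOC][20-41 FREE]
free(c): c = 6 -> block [6-19 ALLOC]; mark free, coalesce with adjacent free neighbors -> [0-3 FREE][4-5 ALLOC][6-41 FREE]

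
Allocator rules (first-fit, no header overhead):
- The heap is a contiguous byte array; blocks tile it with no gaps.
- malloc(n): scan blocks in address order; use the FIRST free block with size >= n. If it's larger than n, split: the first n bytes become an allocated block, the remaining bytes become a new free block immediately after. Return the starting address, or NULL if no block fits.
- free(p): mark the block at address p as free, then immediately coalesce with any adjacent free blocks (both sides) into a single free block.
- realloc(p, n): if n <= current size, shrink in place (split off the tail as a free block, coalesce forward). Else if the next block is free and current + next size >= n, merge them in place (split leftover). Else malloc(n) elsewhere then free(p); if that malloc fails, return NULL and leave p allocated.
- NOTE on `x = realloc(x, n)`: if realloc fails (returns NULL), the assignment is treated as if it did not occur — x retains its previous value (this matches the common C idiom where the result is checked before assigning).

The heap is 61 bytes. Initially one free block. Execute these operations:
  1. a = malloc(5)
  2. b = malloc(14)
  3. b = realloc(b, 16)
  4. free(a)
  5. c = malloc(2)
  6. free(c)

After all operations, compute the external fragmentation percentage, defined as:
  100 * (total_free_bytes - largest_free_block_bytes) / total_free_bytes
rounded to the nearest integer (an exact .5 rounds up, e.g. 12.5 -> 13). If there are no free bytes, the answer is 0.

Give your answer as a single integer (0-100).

Answer: 11

Derivation:
Op 1: a = malloc(5) -> a = 0; heap: [0-4 ALLOC][5-60 FREE]
Op 2: b = malloc(14) -> b = 5; heap: [0-4 ALLOC][5-18 ALLOC][19-60 FREE]
Op 3: b = realloc(b, 16) -> b = 5; heap: [0-4 ALLOC][5-20 ALLOC][21-60 FREE]
Op 4: free(a) -> (freed a); heap: [0-4 FREE][5-20 ALLOC][21-60 FREE]
Op 5: c = malloc(2) -> c = 0; heap: [0-1 ALLOC][2-4 FREE][5-20 ALLOC][21-60 FREE]
Op 6: free(c) -> (freed c); heap: [0-4 FREE][5-20 ALLOC][21-60 FREE]
Free blocks: [5 40] total_free=45 largest=40 -> 100*(45-40)/45 = 500/45 ≈ 11.111 -> rounds to 11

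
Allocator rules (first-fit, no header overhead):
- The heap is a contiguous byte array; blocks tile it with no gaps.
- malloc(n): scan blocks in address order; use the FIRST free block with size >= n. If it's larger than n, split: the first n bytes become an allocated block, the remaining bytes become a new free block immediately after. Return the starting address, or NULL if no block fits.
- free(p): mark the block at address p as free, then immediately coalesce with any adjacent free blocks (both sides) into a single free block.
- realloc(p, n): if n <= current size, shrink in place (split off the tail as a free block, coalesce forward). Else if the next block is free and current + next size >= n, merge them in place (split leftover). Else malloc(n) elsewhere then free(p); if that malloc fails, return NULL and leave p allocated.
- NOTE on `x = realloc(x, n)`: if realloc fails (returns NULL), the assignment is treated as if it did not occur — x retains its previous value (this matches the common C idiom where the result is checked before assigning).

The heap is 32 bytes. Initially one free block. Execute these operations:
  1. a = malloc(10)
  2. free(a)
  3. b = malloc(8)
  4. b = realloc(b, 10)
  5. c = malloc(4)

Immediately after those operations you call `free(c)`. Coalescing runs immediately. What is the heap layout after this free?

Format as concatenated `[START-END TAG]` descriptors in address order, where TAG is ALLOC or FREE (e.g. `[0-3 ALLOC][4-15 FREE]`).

Op 1: a = malloc(10) -> a = 0; heap: [0-9 ALLOC][10-31 FREE]
Op 2: free(a) -> (freed a); heap: [0-31 FREE]
Op 3: b = malloc(8) -> b = 0; heap: [0-7 ALLOC][8-31 FREE]
Op 4: b = realloc(b, 10) -> b = 0; heap: [0-9 ALLOC][10-31 FREE]
Op 5: c = malloc(4) -> c = 10; heap: [0-9 ALLOC][10-13 ALLOC][14-31 FREE]
free(c): c = 10 -> block [10-13 ALLOC]; mark free, coalesce with adjacent free neighbors -> [0-9 ALLOC][10-31 FREE]

Answer: [0-9 ALLOC][10-31 FREE]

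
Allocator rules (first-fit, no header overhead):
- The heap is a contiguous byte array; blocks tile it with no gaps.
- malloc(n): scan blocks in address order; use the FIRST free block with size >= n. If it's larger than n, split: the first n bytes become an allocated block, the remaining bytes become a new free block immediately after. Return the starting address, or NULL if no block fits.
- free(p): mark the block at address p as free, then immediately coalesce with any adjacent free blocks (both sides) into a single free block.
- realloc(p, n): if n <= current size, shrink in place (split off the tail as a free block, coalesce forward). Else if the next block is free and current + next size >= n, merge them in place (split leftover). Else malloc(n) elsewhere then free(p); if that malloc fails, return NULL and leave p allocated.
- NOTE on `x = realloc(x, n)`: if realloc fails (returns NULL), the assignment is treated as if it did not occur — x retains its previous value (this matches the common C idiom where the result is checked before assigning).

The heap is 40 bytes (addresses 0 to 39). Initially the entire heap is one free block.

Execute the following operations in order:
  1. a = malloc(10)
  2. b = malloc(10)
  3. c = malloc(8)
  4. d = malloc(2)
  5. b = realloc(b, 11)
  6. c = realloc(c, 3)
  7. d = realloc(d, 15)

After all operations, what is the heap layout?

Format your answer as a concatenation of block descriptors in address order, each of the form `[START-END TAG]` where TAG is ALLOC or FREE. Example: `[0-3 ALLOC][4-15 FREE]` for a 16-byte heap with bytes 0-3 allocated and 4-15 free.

Op 1: a = malloc(10) -> a = 0; heap: [0-9 ALLOC][10-39 FREE]
Op 2: b = malloc(10) -> b = 10; heap: [0-9 ALLOC][10-19 ALLOC][20-39 FREE]
Op 3: c = malloc(8) -> c = 20; heap: [0-9 ALLOC][10-19 ALLOC][20-27 ALLOC][28-39 FREE]
Op 4: d = malloc(2) -> d = 28; heap: [0-9 ALLOC][10-19 ALLOC][20-27 ALLOC][28-29 ALLOC][30-39 FREE]
Op 5: b = realloc(b, 11) -> NULL (b unchanged); heap: [0-9 ALLOC][10-19 ALLOC][20-27 ALLOC][28-29 ALLOC][30-39 FREE]
Op 6: c = realloc(c, 3) -> c = 20; heap: [0-9 ALLOC][10-19 ALLOC][20-22 ALLOC][23-27 FREE][28-29 ALLOC][30-39 FREE]
Op 7: d = realloc(d, 15) -> NULL (d unchanged); heap: [0-9 ALLOC][10-19 ALLOC][20-22 ALLOC][23-27 FREE][28-29 ALLOC][30-39 FREE]

Answer: [0-9 ALLOC][10-19 ALLOC][20-22 ALLOC][23-27 FREE][28-29 ALLOC][30-39 FREE]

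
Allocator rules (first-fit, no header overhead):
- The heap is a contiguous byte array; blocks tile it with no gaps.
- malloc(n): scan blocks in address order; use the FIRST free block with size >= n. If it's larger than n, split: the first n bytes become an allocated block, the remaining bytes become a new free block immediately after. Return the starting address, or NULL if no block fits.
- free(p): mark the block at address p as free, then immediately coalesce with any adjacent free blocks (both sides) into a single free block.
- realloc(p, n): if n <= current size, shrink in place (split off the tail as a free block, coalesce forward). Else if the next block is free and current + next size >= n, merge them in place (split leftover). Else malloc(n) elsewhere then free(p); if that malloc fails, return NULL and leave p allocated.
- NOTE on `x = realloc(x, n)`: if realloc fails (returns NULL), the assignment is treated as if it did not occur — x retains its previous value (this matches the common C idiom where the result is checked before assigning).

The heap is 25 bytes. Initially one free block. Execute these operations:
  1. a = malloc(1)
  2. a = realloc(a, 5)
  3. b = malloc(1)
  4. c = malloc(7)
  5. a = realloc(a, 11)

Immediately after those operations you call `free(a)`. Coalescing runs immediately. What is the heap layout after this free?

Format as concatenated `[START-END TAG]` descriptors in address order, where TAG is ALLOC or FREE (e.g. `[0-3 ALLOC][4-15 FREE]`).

Op 1: a = malloc(1) -> a = 0; heap: [0-0 ALLOC][1-24 FREE]
Op 2: a = realloc(a, 5) -> a = 0; heap: [0-4 ALLOC][5-24 FREE]
Op 3: b = malloc(1) -> b = 5; heap: [0-4 ALLOC][5-5 ALLOC][6-24 FREE]
Op 4: c = malloc(7) -> c = 6; heap: [0-4 ALLOC][5-5 ALLOC][6-12 ALLOC][13-24 FREE]
Op 5: a = realloc(a, 11) -> a = 13; heap: [0-4 FREE][5-5 ALLOC][6-12 ALLOC][13-23 ALLOC][24-24 FREE]
free(a): a = 13 -> block [13-23 ALLOC]; mark free, coalesce with adjacent free neighbors -> [0-4 FREE][5-5 ALLOC][6-12 ALLOC][13-24 FREE]

Answer: [0-4 FREE][5-5 ALLOC][6-12 ALLOC][13-24 FREE]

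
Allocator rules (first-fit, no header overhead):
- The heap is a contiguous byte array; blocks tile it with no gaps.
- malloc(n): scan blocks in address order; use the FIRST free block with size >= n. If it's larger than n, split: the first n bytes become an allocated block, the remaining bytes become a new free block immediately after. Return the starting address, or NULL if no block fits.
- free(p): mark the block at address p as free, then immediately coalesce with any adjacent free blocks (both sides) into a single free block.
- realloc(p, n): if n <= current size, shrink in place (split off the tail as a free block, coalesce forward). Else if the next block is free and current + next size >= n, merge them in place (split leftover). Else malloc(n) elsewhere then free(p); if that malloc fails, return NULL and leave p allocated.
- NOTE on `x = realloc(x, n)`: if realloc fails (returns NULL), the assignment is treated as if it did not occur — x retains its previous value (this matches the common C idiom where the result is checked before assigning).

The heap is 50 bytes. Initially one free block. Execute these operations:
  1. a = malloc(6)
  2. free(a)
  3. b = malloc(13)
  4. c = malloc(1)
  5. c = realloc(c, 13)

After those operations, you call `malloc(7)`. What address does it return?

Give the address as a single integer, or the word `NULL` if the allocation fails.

Answer: 26

Derivation:
Op 1: a = malloc(6) -> a = 0; heap: [0-5 ALLOC][6-49 FREE]
Op 2: free(a) -> (freed a); heap: [0-49 FREE]
Op 3: b = malloc(13) -> b = 0; heap: [0-12 ALLOC][13-49 FREE]
Op 4: c = malloc(1) -> c = 13; heap: [0-12 ALLOC][13-13 ALLOC][14-49 FREE]
Op 5: c = realloc(c, 13) -> c = 13; heap: [0-12 ALLOC][13-25 ALLOC][26-49 FREE]
malloc(7): first-fit scan over [0-12 ALLOC][13-25 ALLOC][26-49 FREE] -> 26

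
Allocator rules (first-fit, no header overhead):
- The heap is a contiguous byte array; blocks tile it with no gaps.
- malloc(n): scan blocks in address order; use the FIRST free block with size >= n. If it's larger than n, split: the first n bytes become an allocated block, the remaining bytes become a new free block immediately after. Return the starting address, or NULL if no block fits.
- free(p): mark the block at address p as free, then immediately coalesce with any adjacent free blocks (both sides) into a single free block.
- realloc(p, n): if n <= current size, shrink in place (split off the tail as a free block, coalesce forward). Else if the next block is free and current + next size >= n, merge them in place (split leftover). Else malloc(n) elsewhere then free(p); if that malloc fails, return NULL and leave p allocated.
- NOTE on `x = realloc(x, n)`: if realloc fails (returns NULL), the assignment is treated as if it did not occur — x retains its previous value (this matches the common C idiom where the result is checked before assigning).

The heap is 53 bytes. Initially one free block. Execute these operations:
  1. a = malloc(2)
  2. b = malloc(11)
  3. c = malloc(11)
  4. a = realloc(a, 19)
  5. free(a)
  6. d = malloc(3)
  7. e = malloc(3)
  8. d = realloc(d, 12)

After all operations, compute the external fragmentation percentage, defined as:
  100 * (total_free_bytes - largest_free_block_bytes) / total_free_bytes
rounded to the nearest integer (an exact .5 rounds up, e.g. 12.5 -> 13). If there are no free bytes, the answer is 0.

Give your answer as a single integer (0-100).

Answer: 31

Derivation:
Op 1: a = malloc(2) -> a = 0; heap: [0-1 ALLOC][2-52 FREE]
Op 2: b = malloc(11) -> b = 2; heap: [0-1 ALLOC][2-12 ALLOC][13-52 FREE]
Op 3: c = malloc(11) -> c = 13; heap: [0-1 ALLOC][2-12 ALLOC][13-23 ALLOC][24-52 FREE]
Op 4: a = realloc(a, 19) -> a = 24; heap: [0-1 FREE][2-12 ALLOC][13-23 ALLOC][24-42 ALLOC][43-52 FREE]
Op 5: free(a) -> (freed a); heap: [0-1 FREE][2-12 ALLOC][13-23 ALLOC][24-52 FREE]
Op 6: d = malloc(3) -> d = 24; heap: [0-1 FREE][2-12 ALLOC][13-23 ALLOC][24-26 ALLOC][27-52 FREE]
Op 7: e = malloc(3) -> e = 27; heap: [0-1 FREE][2-12 ALLOC][13-23 ALLOC][24-26 ALLOC][27-29 ALLOC][30-52 FREE]
Op 8: d = realloc(d, 12) -> d = 30; heap: [0-1 FREE][2-12 ALLOC][13-23 ALLOC][24-26 FREE][27-29 ALLOC][30-41 ALLOC][42-52 FREE]
Free blocks: [2 3 11] total_free=16 largest=11 -> 100*(16-11)/16 = 500/16 = 31.25 -> rounds to 31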